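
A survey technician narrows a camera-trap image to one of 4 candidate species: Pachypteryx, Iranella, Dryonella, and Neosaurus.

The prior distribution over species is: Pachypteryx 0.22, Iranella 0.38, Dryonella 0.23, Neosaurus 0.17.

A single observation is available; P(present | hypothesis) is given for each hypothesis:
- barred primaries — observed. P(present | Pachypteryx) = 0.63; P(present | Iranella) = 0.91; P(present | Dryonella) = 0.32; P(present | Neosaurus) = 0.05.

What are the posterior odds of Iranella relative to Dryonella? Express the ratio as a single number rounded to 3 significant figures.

Posterior odds equal prior odds times the likelihood ratio; only the two competing hypotheses matter.
  Iranella: 0.38 × 0.91 = 0.3458
  Dryonella: 0.23 × 0.32 = 0.0736
Odds(Iranella : Dryonella) = 0.3458 / 0.0736 ≈ 4.70.

4.70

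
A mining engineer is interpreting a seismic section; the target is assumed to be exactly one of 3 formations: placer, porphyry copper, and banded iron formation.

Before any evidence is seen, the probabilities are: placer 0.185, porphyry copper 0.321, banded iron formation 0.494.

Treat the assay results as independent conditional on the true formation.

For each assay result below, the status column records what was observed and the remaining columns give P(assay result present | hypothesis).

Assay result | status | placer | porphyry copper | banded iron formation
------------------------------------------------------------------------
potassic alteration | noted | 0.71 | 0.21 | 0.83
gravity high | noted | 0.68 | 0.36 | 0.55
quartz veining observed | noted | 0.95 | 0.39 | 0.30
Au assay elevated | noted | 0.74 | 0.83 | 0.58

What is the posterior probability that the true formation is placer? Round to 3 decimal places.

0.571

By Bayes' rule with conditional independence, the unnormalized weight for each hypothesis is prior × ∏ likelihoods:
  placer: 0.185 × 0.71 × 0.68 × 0.95 × 0.74 = 0.062791
  porphyry copper: 0.321 × 0.21 × 0.36 × 0.39 × 0.83 = 0.0078554
  banded iron formation: 0.494 × 0.83 × 0.55 × 0.30 × 0.58 = 0.039239
The unnormalized weights sum to 0.10988.
P(placer | evidence) = 0.062791 / 0.10988 ≈ 0.571.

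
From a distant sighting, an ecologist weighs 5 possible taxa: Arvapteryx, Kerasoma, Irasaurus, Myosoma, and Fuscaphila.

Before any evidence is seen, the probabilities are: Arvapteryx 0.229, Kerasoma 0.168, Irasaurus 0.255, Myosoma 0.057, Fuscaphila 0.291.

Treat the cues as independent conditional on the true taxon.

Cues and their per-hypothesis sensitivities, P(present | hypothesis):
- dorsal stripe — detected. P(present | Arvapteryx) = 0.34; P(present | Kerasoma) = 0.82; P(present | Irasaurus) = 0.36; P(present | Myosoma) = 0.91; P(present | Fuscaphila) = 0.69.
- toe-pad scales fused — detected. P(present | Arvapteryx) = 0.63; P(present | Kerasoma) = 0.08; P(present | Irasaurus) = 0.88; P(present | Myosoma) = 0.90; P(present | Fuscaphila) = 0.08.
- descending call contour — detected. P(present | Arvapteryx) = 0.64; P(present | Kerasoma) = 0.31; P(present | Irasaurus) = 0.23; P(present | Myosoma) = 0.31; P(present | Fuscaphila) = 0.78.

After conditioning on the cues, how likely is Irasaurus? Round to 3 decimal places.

0.231

Multiply each prior by the joint likelihood of the cue pattern:
  Arvapteryx: 0.229 × 0.34 × 0.63 × 0.64 = 0.031393
  Kerasoma: 0.168 × 0.82 × 0.08 × 0.31 = 0.0034164
  Irasaurus: 0.255 × 0.36 × 0.88 × 0.23 = 0.01858
  Myosoma: 0.057 × 0.91 × 0.90 × 0.31 = 0.014472
  Fuscaphila: 0.291 × 0.69 × 0.08 × 0.78 = 0.012529
The unnormalized weights sum to 0.080391.
P(Irasaurus | evidence) = 0.01858 / 0.080391 ≈ 0.231.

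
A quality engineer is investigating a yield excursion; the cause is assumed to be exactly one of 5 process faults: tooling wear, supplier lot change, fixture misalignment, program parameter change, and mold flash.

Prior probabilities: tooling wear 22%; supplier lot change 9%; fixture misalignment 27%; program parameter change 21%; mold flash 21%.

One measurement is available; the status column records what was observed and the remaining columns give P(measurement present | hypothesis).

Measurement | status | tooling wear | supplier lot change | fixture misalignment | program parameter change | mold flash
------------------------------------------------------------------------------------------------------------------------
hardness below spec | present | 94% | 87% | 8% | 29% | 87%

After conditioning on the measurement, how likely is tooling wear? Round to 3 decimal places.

By Bayes' rule, the unnormalized weight for each hypothesis is prior × likelihood:
  tooling wear: 0.22 × 0.94 = 0.2068
  supplier lot change: 0.09 × 0.87 = 0.0783
  fixture misalignment: 0.27 × 0.08 = 0.0216
  program parameter change: 0.21 × 0.29 = 0.0609
  mold flash: 0.21 × 0.87 = 0.1827
Normalizing constant Z = 0.2068 + 0.0783 + 0.0216 + 0.0609 + 0.1827 = 0.5503.
P(tooling wear | evidence) = 0.2068 / 0.5503 ≈ 0.376.

0.376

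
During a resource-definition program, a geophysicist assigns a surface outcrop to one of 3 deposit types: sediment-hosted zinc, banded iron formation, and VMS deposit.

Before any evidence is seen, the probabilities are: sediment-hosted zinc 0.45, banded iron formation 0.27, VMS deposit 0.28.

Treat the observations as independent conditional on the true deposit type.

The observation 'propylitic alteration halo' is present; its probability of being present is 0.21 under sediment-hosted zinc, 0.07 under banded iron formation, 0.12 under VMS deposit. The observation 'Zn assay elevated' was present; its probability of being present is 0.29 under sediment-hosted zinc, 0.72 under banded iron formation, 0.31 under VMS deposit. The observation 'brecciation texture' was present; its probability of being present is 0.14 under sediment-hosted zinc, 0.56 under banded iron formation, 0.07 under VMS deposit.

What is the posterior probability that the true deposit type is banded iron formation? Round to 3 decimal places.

0.625

Multiply each prior by the joint likelihood of the evidence pattern:
  sediment-hosted zinc: 0.45 × 0.21 × 0.29 × 0.14 = 0.0038367
  banded iron formation: 0.27 × 0.07 × 0.72 × 0.56 = 0.0076205
  VMS deposit: 0.28 × 0.12 × 0.31 × 0.07 = 0.00072912
The unnormalized weights sum to 0.012186.
P(banded iron formation | evidence) = 0.0076205 / 0.012186 ≈ 0.625.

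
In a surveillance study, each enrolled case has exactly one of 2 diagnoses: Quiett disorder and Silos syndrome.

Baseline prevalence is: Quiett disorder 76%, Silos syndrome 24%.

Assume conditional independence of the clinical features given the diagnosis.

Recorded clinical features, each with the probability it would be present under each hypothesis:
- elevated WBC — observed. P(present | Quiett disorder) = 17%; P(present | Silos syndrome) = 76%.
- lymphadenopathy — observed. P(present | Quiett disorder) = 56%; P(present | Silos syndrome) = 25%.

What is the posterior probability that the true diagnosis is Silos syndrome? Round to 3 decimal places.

0.387

By Bayes' rule with conditional independence, the unnormalized weight for each hypothesis is prior × ∏ likelihoods:
  Quiett disorder: 0.76 × 0.17 × 0.56 = 0.072352
  Silos syndrome: 0.24 × 0.76 × 0.25 = 0.0456
The unnormalized weights sum to 0.11795.
P(Silos syndrome | evidence) = 0.0456 / 0.11795 ≈ 0.387.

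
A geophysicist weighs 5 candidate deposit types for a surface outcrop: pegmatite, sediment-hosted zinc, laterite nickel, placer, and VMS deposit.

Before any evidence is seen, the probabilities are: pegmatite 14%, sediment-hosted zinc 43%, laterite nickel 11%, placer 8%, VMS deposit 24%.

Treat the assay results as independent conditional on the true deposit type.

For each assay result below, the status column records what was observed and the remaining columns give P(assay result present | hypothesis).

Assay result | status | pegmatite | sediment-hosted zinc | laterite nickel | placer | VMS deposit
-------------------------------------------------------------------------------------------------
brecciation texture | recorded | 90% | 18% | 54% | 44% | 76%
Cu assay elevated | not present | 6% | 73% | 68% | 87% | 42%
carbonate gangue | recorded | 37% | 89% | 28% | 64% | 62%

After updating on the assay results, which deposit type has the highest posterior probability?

VMS deposit

Multiply each prior by the joint likelihood of the assay result pattern (using 1 − P(present | H) for each absent assay result):
  pegmatite: 0.14 × 0.90 × (1 − 0.06) × 0.37 = 0.043823
  sediment-hosted zinc: 0.43 × 0.18 × (1 − 0.73) × 0.89 = 0.018599
  laterite nickel: 0.11 × 0.54 × (1 − 0.68) × 0.28 = 0.0053222
  placer: 0.08 × 0.44 × (1 − 0.87) × 0.64 = 0.0029286
  VMS deposit: 0.24 × 0.76 × (1 − 0.42) × 0.62 = 0.065591
Normalizing constant Z = 0.043823 + 0.018599 + 0.0053222 + 0.0029286 + 0.065591 = 0.13626.
P(pegmatite | evidence) ≈ 0.043823 / 0.13626 ≈ 0.322
P(sediment-hosted zinc | evidence) ≈ 0.018599 / 0.13626 ≈ 0.136
P(laterite nickel | evidence) ≈ 0.0053222 / 0.13626 ≈ 0.039
P(placer | evidence) ≈ 0.0029286 / 0.13626 ≈ 0.021
P(VMS deposit | evidence) ≈ 0.065591 / 0.13626 ≈ 0.481
The largest is 0.481, so VMS deposit is most probable.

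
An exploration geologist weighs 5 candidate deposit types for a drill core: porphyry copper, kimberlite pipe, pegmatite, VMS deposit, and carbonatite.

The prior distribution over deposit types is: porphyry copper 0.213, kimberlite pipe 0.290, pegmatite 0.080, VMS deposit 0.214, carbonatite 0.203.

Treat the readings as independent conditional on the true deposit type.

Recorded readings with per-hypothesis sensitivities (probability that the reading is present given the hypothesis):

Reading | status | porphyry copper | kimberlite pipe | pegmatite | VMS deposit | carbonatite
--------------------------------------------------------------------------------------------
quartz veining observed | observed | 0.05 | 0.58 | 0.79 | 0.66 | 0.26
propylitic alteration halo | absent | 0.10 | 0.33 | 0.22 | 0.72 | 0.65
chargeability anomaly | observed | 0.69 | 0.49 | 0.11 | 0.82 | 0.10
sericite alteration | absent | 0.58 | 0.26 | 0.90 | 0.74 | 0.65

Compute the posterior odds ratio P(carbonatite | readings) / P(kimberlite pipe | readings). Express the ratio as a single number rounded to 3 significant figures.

0.0158

Posterior odds equal prior odds times the likelihood ratio; only the two competing hypotheses matter (using 1 − P(present | H) for each absent reading).
  carbonatite: 0.203 × 0.26 × (1 − 0.65) × 0.10 × (1 − 0.65) = 0.00064655
  kimberlite pipe: 0.290 × 0.58 × (1 − 0.33) × 0.49 × (1 − 0.26) = 0.040863
Odds(carbonatite : kimberlite pipe) = 0.00064655 / 0.040863 ≈ 0.0158.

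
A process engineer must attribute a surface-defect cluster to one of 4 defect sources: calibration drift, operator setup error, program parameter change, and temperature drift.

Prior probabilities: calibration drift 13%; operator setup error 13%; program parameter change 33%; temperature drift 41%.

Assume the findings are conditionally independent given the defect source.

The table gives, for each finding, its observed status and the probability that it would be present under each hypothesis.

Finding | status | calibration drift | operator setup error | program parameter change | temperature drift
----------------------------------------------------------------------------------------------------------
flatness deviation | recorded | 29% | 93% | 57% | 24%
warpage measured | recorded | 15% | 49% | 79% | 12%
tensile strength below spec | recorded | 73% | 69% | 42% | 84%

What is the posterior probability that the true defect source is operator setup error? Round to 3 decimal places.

0.348

For each hypothesis, the unnormalized posterior weight is prior × product of the finding likelihoods:
  calibration drift: 0.13 × 0.29 × 0.15 × 0.73 = 0.0041281
  operator setup error: 0.13 × 0.93 × 0.49 × 0.69 = 0.040876
  program parameter change: 0.33 × 0.57 × 0.79 × 0.42 = 0.062412
  temperature drift: 0.41 × 0.24 × 0.12 × 0.84 = 0.0099187
The unnormalized weights sum to 0.11733.
P(operator setup error | evidence) = 0.040876 / 0.11733 ≈ 0.348.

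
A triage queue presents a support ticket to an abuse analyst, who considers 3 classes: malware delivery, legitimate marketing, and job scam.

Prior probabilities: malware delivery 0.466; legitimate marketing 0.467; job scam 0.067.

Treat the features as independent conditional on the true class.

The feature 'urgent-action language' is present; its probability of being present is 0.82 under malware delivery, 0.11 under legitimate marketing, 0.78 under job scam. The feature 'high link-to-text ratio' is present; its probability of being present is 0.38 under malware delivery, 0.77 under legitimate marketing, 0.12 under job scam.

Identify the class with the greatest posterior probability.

malware delivery

Multiply each prior by the joint likelihood of the feature pattern:
  malware delivery: 0.466 × 0.82 × 0.38 = 0.14521
  legitimate marketing: 0.467 × 0.11 × 0.77 = 0.039555
  job scam: 0.067 × 0.78 × 0.12 = 0.0062712
Normalizing constant Z = 0.14521 + 0.039555 + 0.0062712 = 0.19103.
P(malware delivery | evidence) ≈ 0.14521 / 0.19103 ≈ 0.760
P(legitimate marketing | evidence) ≈ 0.039555 / 0.19103 ≈ 0.207
P(job scam | evidence) ≈ 0.0062712 / 0.19103 ≈ 0.033
The largest is 0.760, so malware delivery is most probable.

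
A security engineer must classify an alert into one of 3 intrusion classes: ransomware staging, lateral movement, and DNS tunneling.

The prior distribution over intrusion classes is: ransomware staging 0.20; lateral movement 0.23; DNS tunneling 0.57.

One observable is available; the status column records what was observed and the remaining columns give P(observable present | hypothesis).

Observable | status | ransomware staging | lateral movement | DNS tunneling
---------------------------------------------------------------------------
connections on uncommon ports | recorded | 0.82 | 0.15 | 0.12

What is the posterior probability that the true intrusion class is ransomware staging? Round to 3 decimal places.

For each hypothesis, the unnormalized posterior weight is prior × likelihood:
  ransomware staging: 0.20 × 0.82 = 0.164
  lateral movement: 0.23 × 0.15 = 0.0345
  DNS tunneling: 0.57 × 0.12 = 0.0684
Normalizing constant Z = 0.164 + 0.0345 + 0.0684 = 0.2669.
P(ransomware staging | evidence) = 0.164 / 0.2669 ≈ 0.614.

0.614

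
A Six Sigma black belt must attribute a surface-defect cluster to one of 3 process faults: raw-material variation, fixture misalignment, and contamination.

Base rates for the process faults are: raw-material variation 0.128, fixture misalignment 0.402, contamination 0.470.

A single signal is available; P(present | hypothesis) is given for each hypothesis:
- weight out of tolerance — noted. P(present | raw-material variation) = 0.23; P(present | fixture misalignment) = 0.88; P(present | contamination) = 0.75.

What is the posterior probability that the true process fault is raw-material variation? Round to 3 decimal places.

0.040

By Bayes' rule, the unnormalized weight for each hypothesis is prior × likelihood:
  raw-material variation: 0.128 × 0.23 = 0.02944
  fixture misalignment: 0.402 × 0.88 = 0.35376
  contamination: 0.470 × 0.75 = 0.3525
Marginal likelihood of the evidence = 0.7357.
P(raw-material variation | evidence) = 0.02944 / 0.7357 ≈ 0.040.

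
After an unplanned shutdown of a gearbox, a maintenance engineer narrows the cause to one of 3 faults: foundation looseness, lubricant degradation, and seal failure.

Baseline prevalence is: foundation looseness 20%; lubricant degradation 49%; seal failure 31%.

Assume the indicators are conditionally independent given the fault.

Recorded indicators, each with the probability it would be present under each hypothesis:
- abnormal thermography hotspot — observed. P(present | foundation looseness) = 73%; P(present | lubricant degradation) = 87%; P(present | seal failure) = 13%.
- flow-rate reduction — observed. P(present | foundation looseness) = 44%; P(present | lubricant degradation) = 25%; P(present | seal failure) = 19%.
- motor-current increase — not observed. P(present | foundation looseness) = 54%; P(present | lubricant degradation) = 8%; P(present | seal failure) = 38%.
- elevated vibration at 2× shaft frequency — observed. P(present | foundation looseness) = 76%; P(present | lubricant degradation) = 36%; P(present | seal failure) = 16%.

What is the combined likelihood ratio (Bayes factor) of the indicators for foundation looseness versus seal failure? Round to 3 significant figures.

Joint likelihood of the indicator pattern under each hypothesis (using 1 − P(present | H) for each absent indicator):
  foundation looseness: 0.73 × 0.44 × (1 − 0.54) × 0.76 = 0.11229
  seal failure: 0.13 × 0.19 × (1 − 0.38) × 0.16 = 0.0024502
Bayes factor = 0.11229 / 0.0024502 ≈ 45.8

45.8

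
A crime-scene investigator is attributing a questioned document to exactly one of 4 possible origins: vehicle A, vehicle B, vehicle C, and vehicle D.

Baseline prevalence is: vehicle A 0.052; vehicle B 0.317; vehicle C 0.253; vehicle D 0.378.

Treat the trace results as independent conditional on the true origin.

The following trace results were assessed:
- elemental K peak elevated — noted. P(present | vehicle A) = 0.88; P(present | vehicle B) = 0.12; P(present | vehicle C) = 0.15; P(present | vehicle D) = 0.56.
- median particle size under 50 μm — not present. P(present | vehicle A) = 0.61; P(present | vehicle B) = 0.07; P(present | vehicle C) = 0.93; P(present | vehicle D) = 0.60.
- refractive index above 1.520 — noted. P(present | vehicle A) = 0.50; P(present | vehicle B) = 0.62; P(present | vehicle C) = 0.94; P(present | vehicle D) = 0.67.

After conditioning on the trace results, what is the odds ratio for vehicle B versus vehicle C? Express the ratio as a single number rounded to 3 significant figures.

The normalizing constant cancels in an odds ratio, so compute prior × likelihood for the two hypotheses only (using 1 − P(present | H) for each absent trace result):
  vehicle B: 0.317 × 0.12 × (1 − 0.07) × 0.62 = 0.021934
  vehicle C: 0.253 × 0.15 × (1 − 0.93) × 0.94 = 0.0024971
Posterior odds = 0.021934 / 0.0024971 ≈ 8.78.

8.78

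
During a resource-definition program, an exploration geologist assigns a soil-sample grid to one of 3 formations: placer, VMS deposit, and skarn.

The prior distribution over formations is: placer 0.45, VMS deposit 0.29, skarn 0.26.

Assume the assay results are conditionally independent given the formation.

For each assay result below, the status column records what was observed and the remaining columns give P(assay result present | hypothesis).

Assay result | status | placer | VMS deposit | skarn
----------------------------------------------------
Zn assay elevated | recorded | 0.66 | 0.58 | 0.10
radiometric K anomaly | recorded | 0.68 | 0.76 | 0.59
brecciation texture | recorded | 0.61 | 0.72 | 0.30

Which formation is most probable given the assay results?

placer

Multiply each prior by the joint likelihood of the assay result pattern:
  placer: 0.45 × 0.66 × 0.68 × 0.61 = 0.1232
  VMS deposit: 0.29 × 0.58 × 0.76 × 0.72 = 0.092039
  skarn: 0.26 × 0.10 × 0.59 × 0.30 = 0.004602
Normalizing constant Z = 0.1232 + 0.092039 + 0.004602 = 0.21984.
P(placer | evidence) ≈ 0.1232 / 0.21984 ≈ 0.560
P(VMS deposit | evidence) ≈ 0.092039 / 0.21984 ≈ 0.419
P(skarn | evidence) ≈ 0.004602 / 0.21984 ≈ 0.021
The largest is 0.560, so placer is most probable.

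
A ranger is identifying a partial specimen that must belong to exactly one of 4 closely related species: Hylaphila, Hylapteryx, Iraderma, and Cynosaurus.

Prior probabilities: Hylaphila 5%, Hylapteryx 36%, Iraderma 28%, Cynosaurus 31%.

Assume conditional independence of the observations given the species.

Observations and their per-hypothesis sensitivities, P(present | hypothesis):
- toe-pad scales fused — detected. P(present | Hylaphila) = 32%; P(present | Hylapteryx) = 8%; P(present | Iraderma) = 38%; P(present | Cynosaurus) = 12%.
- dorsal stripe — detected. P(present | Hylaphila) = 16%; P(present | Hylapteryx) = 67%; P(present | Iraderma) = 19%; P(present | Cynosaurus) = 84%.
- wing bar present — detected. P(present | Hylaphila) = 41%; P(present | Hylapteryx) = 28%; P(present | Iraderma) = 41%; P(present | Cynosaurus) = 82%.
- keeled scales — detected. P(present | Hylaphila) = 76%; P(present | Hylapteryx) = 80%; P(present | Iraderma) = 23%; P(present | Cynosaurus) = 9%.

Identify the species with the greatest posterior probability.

Hylapteryx

For each hypothesis, the unnormalized posterior weight is prior × product of the observation likelihoods:
  Hylaphila: 0.05 × 0.32 × 0.16 × 0.41 × 0.76 = 0.0007977
  Hylapteryx: 0.36 × 0.08 × 0.67 × 0.28 × 0.80 = 0.0043223
  Iraderma: 0.28 × 0.38 × 0.19 × 0.41 × 0.23 = 0.0019064
  Cynosaurus: 0.31 × 0.12 × 0.84 × 0.82 × 0.09 = 0.0023061
The unnormalized weights sum to 0.0093325.
P(Hylaphila | evidence) ≈ 0.0007977 / 0.0093325 ≈ 0.085
P(Hylapteryx | evidence) ≈ 0.0043223 / 0.0093325 ≈ 0.463
P(Iraderma | evidence) ≈ 0.0019064 / 0.0093325 ≈ 0.204
P(Cynosaurus | evidence) ≈ 0.0023061 / 0.0093325 ≈ 0.247
The largest is 0.463, so Hylapteryx is most probable.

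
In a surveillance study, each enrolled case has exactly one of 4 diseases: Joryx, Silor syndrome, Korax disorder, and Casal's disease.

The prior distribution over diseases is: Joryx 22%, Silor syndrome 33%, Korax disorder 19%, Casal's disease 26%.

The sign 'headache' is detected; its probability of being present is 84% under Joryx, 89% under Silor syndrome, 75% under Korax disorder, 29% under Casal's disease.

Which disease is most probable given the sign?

Silor syndrome

Multiply each prior by the likelihood of the sign:
  Joryx: 0.22 × 0.84 = 0.1848
  Silor syndrome: 0.33 × 0.89 = 0.2937
  Korax disorder: 0.19 × 0.75 = 0.1425
  Casal's disease: 0.26 × 0.29 = 0.0754
Marginal likelihood of the evidence = 0.6964.
P(Joryx | evidence) ≈ 0.1848 / 0.6964 ≈ 0.265
P(Silor syndrome | evidence) ≈ 0.2937 / 0.6964 ≈ 0.422
P(Korax disorder | evidence) ≈ 0.1425 / 0.6964 ≈ 0.205
P(Casal's disease | evidence) ≈ 0.0754 / 0.6964 ≈ 0.108
The largest is 0.422, so Silor syndrome is most probable.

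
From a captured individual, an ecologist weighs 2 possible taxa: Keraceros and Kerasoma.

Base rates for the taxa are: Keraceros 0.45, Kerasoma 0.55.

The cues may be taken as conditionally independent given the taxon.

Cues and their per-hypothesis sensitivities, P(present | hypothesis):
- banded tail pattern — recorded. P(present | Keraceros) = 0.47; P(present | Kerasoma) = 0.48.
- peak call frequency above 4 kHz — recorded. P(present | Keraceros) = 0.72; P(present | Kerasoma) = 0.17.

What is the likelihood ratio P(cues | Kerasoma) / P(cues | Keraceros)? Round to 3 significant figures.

0.241

Take the product of per-cue likelihoods under each hypothesis, then divide.
  Kerasoma: 0.48 × 0.17 = 0.0816
  Keraceros: 0.47 × 0.72 = 0.3384
Bayes factor = 0.0816 / 0.3384 ≈ 0.241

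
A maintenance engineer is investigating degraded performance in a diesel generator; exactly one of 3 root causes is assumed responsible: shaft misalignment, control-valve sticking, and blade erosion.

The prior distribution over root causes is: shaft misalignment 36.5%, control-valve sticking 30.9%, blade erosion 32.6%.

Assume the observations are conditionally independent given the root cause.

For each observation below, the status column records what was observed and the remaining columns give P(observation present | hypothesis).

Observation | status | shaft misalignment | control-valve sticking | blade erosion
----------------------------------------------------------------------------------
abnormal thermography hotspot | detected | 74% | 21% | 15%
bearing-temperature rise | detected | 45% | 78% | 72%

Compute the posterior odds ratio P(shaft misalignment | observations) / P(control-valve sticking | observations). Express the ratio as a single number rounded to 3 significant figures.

2.40

Posterior odds equal prior odds times the likelihood ratio; only the two competing hypotheses matter.
  shaft misalignment: 0.365 × 0.74 × 0.45 = 0.12155
  control-valve sticking: 0.309 × 0.21 × 0.78 = 0.050614
Posterior odds = 0.12155 / 0.050614 ≈ 2.40.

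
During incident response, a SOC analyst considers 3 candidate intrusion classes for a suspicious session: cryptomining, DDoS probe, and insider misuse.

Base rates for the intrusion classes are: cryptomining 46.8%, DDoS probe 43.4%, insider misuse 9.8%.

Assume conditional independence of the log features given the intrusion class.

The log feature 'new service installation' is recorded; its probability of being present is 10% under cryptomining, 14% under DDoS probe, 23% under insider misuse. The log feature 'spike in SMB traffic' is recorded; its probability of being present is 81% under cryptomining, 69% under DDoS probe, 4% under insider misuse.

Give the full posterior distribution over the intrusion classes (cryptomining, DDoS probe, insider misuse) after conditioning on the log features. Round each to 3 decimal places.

For each hypothesis, the unnormalized posterior weight is prior × product of the log feature likelihoods:
  cryptomining: 0.468 × 0.10 × 0.81 = 0.037908
  DDoS probe: 0.434 × 0.14 × 0.69 = 0.041924
  insider misuse: 0.098 × 0.23 × 0.04 = 0.0009016
Normalizing constant Z = 0.037908 + 0.041924 + 0.0009016 = 0.080734.
P(cryptomining | evidence) = 0.037908 / 0.080734 ≈ 0.470
P(DDoS probe | evidence) = 0.041924 / 0.080734 ≈ 0.519
P(insider misuse | evidence) = 0.0009016 / 0.080734 ≈ 0.011

0.470, 0.519, 0.011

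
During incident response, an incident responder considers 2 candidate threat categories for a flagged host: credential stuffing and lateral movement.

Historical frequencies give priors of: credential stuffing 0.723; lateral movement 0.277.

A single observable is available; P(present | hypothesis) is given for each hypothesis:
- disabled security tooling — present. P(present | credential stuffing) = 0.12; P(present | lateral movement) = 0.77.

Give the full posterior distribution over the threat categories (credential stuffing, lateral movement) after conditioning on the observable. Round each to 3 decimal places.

By Bayes' rule, the unnormalized weight for each hypothesis is prior × likelihood:
  credential stuffing: 0.723 × 0.12 = 0.08676
  lateral movement: 0.277 × 0.77 = 0.21329
Normalizing constant Z = 0.08676 + 0.21329 = 0.30005.
P(credential stuffing | evidence) = 0.08676 / 0.30005 ≈ 0.289
P(lateral movement | evidence) = 0.21329 / 0.30005 ≈ 0.711

0.289, 0.711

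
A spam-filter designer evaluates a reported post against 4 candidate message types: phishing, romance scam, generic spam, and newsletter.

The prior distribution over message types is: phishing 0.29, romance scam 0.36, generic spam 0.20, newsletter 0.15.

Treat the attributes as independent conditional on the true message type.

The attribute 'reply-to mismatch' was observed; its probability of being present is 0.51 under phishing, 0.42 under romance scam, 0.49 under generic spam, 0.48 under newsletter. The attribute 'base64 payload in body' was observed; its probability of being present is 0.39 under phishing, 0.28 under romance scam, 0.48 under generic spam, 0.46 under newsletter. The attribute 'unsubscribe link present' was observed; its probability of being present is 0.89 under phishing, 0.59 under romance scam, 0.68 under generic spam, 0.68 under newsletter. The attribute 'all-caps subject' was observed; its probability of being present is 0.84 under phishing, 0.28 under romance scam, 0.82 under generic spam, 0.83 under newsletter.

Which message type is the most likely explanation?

For each hypothesis, the unnormalized posterior weight is prior × product of the attribute likelihoods:
  phishing: 0.29 × 0.51 × 0.39 × 0.89 × 0.84 = 0.043122
  romance scam: 0.36 × 0.42 × 0.28 × 0.59 × 0.28 = 0.0069939
  generic spam: 0.20 × 0.49 × 0.48 × 0.68 × 0.82 = 0.02623
  newsletter: 0.15 × 0.48 × 0.46 × 0.68 × 0.83 = 0.018693
The unnormalized weights sum to 0.095039.
P(phishing | evidence) ≈ 0.043122 / 0.095039 ≈ 0.454
P(romance scam | evidence) ≈ 0.0069939 / 0.095039 ≈ 0.074
P(generic spam | evidence) ≈ 0.02623 / 0.095039 ≈ 0.276
P(newsletter | evidence) ≈ 0.018693 / 0.095039 ≈ 0.197
The largest is 0.454, so phishing is most probable.

phishing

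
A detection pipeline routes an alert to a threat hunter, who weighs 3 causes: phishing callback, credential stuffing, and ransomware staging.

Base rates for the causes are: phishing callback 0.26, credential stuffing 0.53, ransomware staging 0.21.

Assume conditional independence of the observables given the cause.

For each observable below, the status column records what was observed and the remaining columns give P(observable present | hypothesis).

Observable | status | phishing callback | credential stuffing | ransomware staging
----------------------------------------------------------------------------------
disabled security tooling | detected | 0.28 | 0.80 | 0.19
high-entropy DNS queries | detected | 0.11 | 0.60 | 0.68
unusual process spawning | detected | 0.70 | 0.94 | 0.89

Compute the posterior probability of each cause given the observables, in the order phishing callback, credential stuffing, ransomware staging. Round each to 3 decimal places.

By Bayes' rule with conditional independence, the unnormalized weight for each hypothesis is prior × ∏ likelihoods:
  phishing callback: 0.26 × 0.28 × 0.11 × 0.70 = 0.0056056
  credential stuffing: 0.53 × 0.80 × 0.60 × 0.94 = 0.23914
  ransomware staging: 0.21 × 0.19 × 0.68 × 0.89 = 0.024147
Marginal likelihood of the evidence = 0.26889.
P(phishing callback | evidence) = 0.0056056 / 0.26889 ≈ 0.021
P(credential stuffing | evidence) = 0.23914 / 0.26889 ≈ 0.889
P(ransomware staging | evidence) = 0.024147 / 0.26889 ≈ 0.090

0.021, 0.889, 0.090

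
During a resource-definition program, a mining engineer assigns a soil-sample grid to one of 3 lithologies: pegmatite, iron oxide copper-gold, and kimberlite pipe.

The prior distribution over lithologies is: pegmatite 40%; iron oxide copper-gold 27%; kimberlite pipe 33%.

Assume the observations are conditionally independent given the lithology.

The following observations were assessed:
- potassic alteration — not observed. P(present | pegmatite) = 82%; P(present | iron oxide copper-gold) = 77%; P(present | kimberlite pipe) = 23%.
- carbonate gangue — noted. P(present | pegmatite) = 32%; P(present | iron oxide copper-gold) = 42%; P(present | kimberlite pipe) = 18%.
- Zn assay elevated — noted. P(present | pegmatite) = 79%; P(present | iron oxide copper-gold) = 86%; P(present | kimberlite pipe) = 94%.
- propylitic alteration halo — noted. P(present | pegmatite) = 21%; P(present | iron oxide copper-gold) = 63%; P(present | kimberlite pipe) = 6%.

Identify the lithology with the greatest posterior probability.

For each hypothesis, the unnormalized posterior weight is prior × product of the observation likelihoods (using 1 − P(present | H) for each absent observation):
  pegmatite: 0.40 × (1 − 0.82) × 0.32 × 0.79 × 0.21 = 0.0038223
  iron oxide copper-gold: 0.27 × (1 − 0.77) × 0.42 × 0.86 × 0.63 = 0.014131
  kimberlite pipe: 0.33 × (1 − 0.23) × 0.18 × 0.94 × 0.06 = 0.0025796
The unnormalized weights sum to 0.020533.
P(pegmatite | evidence) ≈ 0.0038223 / 0.020533 ≈ 0.186
P(iron oxide copper-gold | evidence) ≈ 0.014131 / 0.020533 ≈ 0.688
P(kimberlite pipe | evidence) ≈ 0.0025796 / 0.020533 ≈ 0.126
The largest is 0.688, so iron oxide copper-gold is most probable.

iron oxide copper-gold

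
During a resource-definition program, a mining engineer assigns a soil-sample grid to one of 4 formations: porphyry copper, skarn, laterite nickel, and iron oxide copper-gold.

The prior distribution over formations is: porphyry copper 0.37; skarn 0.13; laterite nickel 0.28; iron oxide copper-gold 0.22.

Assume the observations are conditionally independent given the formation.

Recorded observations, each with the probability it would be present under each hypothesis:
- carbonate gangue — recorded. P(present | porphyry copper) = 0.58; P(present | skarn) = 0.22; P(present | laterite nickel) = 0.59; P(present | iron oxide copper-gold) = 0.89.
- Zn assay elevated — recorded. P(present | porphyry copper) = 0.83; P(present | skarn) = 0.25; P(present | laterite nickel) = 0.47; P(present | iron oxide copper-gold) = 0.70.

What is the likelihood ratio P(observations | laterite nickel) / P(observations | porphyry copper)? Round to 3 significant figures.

The Bayes factor is the ratio of the joint likelihoods of the evidence pattern under the two hypotheses.
  laterite nickel: 0.59 × 0.47 = 0.2773
  porphyry copper: 0.58 × 0.83 = 0.4814
Bayes factor = 0.2773 / 0.4814 ≈ 0.576

0.576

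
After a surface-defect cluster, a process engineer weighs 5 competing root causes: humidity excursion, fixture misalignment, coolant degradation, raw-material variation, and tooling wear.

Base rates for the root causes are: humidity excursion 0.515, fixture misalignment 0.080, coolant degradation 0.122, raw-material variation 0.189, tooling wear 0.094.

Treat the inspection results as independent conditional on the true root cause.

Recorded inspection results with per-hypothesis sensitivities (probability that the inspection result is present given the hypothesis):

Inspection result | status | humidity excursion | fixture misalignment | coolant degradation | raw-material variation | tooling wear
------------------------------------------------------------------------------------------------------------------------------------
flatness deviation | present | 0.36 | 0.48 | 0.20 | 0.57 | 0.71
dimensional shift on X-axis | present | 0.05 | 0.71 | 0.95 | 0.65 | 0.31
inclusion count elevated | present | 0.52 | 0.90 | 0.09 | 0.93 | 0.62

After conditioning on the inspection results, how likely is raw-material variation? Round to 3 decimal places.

0.595

Multiply each prior by the joint likelihood of the inspection result pattern:
  humidity excursion: 0.515 × 0.36 × 0.05 × 0.52 = 0.0048204
  fixture misalignment: 0.080 × 0.48 × 0.71 × 0.90 = 0.024538
  coolant degradation: 0.122 × 0.20 × 0.95 × 0.09 = 0.0020862
  raw-material variation: 0.189 × 0.57 × 0.65 × 0.93 = 0.065123
  tooling wear: 0.094 × 0.71 × 0.31 × 0.62 = 0.012827
Normalizing constant Z = 0.0048204 + 0.024538 + 0.0020862 + 0.065123 + 0.012827 = 0.10939.
P(raw-material variation | evidence) = 0.065123 / 0.10939 ≈ 0.595.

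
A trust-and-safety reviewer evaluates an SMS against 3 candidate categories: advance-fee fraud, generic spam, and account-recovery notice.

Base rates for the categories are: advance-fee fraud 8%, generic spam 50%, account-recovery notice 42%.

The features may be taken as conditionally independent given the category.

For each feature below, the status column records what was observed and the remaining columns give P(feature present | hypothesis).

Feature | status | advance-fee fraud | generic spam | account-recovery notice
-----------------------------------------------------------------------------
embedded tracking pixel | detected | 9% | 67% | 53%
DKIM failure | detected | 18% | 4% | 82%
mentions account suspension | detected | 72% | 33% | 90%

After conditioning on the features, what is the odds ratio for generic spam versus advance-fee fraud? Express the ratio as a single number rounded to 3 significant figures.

Unnormalized posterior weight (prior times the feature likelihoods) for each of the two hypotheses:
  generic spam: 0.50 × 0.67 × 0.04 × 0.33 = 0.004422
  advance-fee fraud: 0.08 × 0.09 × 0.18 × 0.72 = 0.00093312
Odds(generic spam : advance-fee fraud) = 0.004422 / 0.00093312 ≈ 4.74.

4.74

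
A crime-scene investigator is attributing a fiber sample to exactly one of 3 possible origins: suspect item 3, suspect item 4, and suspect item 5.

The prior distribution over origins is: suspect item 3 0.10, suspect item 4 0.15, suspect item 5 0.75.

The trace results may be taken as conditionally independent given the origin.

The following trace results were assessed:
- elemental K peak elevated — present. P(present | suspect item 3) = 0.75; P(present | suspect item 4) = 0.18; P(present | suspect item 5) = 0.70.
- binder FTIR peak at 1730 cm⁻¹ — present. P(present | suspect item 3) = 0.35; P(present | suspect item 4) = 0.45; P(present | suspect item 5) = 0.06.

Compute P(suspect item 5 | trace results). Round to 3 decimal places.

0.451

Multiply each prior by the joint likelihood of the trace result pattern:
  suspect item 3: 0.10 × 0.75 × 0.35 = 0.02625
  suspect item 4: 0.15 × 0.18 × 0.45 = 0.01215
  suspect item 5: 0.75 × 0.70 × 0.06 = 0.0315
Marginal likelihood of the evidence = 0.0699.
P(suspect item 5 | evidence) = 0.0315 / 0.0699 ≈ 0.451.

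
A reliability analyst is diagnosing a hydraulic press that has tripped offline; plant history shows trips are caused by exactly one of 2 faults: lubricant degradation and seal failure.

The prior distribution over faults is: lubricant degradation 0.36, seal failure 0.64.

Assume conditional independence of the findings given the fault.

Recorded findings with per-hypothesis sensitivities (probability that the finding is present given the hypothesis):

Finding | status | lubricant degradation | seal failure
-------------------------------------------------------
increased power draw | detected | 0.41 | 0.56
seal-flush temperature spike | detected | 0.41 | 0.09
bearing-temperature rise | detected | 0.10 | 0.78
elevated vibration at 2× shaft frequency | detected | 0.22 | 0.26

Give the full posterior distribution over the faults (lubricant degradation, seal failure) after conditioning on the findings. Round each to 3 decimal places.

For each hypothesis, the unnormalized posterior weight is prior × product of the finding likelihoods:
  lubricant degradation: 0.36 × 0.41 × 0.41 × 0.10 × 0.22 = 0.0013314
  seal failure: 0.64 × 0.56 × 0.09 × 0.78 × 0.26 = 0.0065415
The unnormalized weights sum to 0.0078729.
P(lubricant degradation | evidence) = 0.0013314 / 0.0078729 ≈ 0.169
P(seal failure | evidence) = 0.0065415 / 0.0078729 ≈ 0.831

0.169, 0.831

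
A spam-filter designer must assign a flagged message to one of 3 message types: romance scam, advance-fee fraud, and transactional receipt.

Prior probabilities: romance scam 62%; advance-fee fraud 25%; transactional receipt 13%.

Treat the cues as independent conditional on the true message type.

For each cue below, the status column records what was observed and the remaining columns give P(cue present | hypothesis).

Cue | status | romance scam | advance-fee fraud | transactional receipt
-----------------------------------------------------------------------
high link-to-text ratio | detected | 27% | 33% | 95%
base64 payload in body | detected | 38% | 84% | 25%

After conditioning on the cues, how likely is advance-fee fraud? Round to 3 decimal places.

0.423

By Bayes' rule with conditional independence, the unnormalized weight for each hypothesis is prior × ∏ likelihoods:
  romance scam: 0.62 × 0.27 × 0.38 = 0.063612
  advance-fee fraud: 0.25 × 0.33 × 0.84 = 0.0693
  transactional receipt: 0.13 × 0.95 × 0.25 = 0.030875
The unnormalized weights sum to 0.16379.
P(advance-fee fraud | evidence) = 0.0693 / 0.16379 ≈ 0.423.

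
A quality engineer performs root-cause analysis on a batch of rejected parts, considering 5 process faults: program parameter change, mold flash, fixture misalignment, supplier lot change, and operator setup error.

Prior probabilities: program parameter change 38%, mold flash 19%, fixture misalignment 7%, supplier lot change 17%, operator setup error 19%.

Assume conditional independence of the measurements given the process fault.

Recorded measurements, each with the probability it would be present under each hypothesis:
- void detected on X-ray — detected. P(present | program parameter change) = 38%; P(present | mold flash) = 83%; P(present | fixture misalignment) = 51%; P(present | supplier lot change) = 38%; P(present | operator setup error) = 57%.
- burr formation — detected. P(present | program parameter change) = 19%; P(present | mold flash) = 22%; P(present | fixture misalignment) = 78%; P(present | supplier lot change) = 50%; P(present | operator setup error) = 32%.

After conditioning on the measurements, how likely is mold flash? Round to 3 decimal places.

0.221

For each hypothesis, the unnormalized posterior weight is prior × product of the measurement likelihoods:
  program parameter change: 0.38 × 0.38 × 0.19 = 0.027436
  mold flash: 0.19 × 0.83 × 0.22 = 0.034694
  fixture misalignment: 0.07 × 0.51 × 0.78 = 0.027846
  supplier lot change: 0.17 × 0.38 × 0.50 = 0.0323
  operator setup error: 0.19 × 0.57 × 0.32 = 0.034656
Normalizing constant Z = 0.027436 + 0.034694 + 0.027846 + 0.0323 + 0.034656 = 0.15693.
P(mold flash | evidence) = 0.034694 / 0.15693 ≈ 0.221.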